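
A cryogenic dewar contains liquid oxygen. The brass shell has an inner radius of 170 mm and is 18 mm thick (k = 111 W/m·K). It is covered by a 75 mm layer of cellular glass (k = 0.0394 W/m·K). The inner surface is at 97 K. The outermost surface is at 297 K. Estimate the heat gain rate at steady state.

For a spherical shell R = (1/r₁ − 1/r₂)/(4πk); film R = 1/(h·4πr²). In series:
R_brass shell = (1/0.17 − 1/0.188)/(4π×111) = 4.038×10^-4 K/W
R_cellular glass = (1/0.188 − 1/0.263)/(4π×0.0394) = 3.064 K/W
R_total = 3.064 K/W
Q = ΔT/R_total = 200/3.064

Q ≈ 65.3 W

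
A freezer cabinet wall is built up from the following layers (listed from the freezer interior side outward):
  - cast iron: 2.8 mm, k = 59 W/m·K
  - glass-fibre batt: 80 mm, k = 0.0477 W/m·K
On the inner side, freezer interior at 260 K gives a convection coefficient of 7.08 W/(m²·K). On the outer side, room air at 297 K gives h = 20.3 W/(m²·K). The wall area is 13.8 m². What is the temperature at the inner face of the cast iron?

T ≈ 263 K

Model the wall as resistances in series:
R_inner film = 1/(h_i·A) = 1/(7.08×13.8) = 0.01023 K/W
R_cast iron = L/(kA) = 0.0028/(59×13.8) = 3.439×10^-6 K/W
R_glass-fibre batt = L/(kA) = 0.08/(0.0477×13.8) = 0.1215 K/W
R_outer film = 1/(h_o·A) = 1/(20.3×13.8) = 0.00357 K/W
R_total = 0.1353 K/W;  Q = ΔT/R_total = 37/0.1353 = 273.4 W
T_interface = T_inner + Q·ΣR(inner→interface) = 260 + 273×0.01023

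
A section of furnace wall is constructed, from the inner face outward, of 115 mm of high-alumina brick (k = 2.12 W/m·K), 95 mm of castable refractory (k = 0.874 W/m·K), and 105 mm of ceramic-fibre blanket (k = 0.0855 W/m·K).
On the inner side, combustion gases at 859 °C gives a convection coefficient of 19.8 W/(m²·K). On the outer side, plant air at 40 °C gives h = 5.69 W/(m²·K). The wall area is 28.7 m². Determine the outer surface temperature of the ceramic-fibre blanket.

T ≈ 129 °C

Model the wall as resistances in series:
R_inner film = 1/(h_i·A) = 1/(19.8×28.7) = 0.00176 K/W
R_high-alumina brick = L/(kA) = 0.115/(2.12×28.7) = 0.00189 K/W
R_castable refractory = L/(kA) = 0.095/(0.874×28.7) = 0.003787 K/W
R_ceramic-fibre blanket = L/(kA) = 0.105/(0.0855×28.7) = 0.04279 K/W
R_outer film = 1/(h_o·A) = 1/(5.69×28.7) = 0.006124 K/W
R_total = 0.05635 K/W;  Q = ΔT/R_total = 819/0.05635 = 14530 W
T_interface = T_inner − Q·ΣR(inner→interface) = 859 − 14500×0.05023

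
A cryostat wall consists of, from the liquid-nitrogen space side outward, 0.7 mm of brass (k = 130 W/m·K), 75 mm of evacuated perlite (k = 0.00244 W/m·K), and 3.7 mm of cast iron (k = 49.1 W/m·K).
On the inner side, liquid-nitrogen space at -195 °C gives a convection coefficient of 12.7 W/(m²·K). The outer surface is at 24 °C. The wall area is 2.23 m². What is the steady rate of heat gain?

Thermal resistances in series:
R_inner film = 1/(h_i·A) = 1/(12.7×2.23) = 0.03531 K/W
R_brass = L/(kA) = 0.0007/(130×2.23) = 2.415×10^-6 K/W
R_evacuated perlite = L/(kA) = 0.075/(0.00244×2.23) = 13.78 K/W
R_cast iron = L/(kA) = 0.0037/(49.1×2.23) = 3.379×10^-5 K/W
R_total = 13.82 K/W
Q = ΔT / R_total = 219 / 13.82

Q ≈ 15.8 W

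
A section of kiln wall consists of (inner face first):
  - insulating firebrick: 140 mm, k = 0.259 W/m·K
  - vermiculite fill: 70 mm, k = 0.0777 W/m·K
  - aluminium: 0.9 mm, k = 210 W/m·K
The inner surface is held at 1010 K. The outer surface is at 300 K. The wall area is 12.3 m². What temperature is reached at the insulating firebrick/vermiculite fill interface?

Series thermal resistances:
R_insulating firebrick = L/(kA) = 0.14/(0.259×12.3) = 0.04395 K/W
R_vermiculite fill = L/(kA) = 0.07/(0.0777×12.3) = 0.07324 K/W
R_aluminium = L/(kA) = 0.0009/(210×12.3) = 3.484×10^-7 K/W
R_total = 0.1172 K/W;  Q = ΔT/R_total = 710/0.1172 = 6059 W
T_interface = T_inner − Q·ΣR(inner→interface) = 1010 − 6060×0.04395

T ≈ 744 K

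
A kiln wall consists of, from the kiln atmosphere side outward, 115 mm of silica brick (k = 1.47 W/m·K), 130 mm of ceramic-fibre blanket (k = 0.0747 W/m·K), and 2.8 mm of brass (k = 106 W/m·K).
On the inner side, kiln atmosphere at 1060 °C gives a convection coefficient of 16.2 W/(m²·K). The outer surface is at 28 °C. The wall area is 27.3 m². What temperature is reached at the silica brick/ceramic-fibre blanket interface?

T ≈ 983 °C

Treating each layer as a thermal resistance in series:
R_inner film = 1/(h_i·A) = 1/(16.2×27.3) = 0.002261 K/W
R_silica brick = L/(kA) = 0.115/(1.47×27.3) = 0.002866 K/W
R_ceramic-fibre blanket = L/(kA) = 0.13/(0.0747×27.3) = 0.06375 K/W
R_brass = L/(kA) = 0.0028/(106×27.3) = 9.676×10^-7 K/W
R_total = 0.06887 K/W;  Q = ΔT/R_total = 1032/0.06887 = 14980 W
T_interface = T_inner − Q·ΣR(inner→interface) = 1060 − 15000×0.005127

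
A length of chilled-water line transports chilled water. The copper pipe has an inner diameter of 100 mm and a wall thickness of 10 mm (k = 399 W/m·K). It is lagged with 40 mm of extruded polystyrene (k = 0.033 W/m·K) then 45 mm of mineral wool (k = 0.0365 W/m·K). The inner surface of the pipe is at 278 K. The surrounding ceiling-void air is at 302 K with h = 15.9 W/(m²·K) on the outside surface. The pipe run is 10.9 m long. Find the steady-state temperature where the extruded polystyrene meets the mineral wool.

T ≈ 292 K

Radial resistances (cylindrical: R_cond = ln(r_o/r_i)/(2πkL), R_conv = 1/(h·2πrL)):
R_copper pipe wall = ln(60/50)/(2π×399×10.9) = 6.672×10^-6 K/W
R_extruded polystyrene = ln(100/60)/(2π×0.033×10.9) = 0.226 K/W
R_mineral wool = ln(145/100)/(2π×0.0365×10.9) = 0.1486 K/W
R_outer film = 1/(h_o·2πr_oL) = 1/(15.9×2π×0.145×10.9) = 0.006333 K/W
R_total = 0.381 K/W
Q = ΔT/R_total = 24/0.381
Q = 63 W
T_interface = T_inner + Q·ΣR(inner→interface) = 278 + 63×0.226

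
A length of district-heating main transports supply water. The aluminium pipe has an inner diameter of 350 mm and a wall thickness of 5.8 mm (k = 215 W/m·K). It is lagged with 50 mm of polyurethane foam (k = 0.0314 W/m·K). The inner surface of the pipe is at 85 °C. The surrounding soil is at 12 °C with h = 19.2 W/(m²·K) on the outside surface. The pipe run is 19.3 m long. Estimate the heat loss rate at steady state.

Q ≈ 1110 W

Treating each annulus and film as a series resistance:
R_aluminium pipe wall = ln(180.8/175)/(2π×215×19.3) = 1.251×10^-6 K/W
R_polyurethane foam = ln(230.8/180.8)/(2π×0.0314×19.3) = 0.06412 K/W
R_outer film = 1/(h_o·2πr_oL) = 1/(19.2×2π×0.2308×19.3) = 0.001861 K/W
R_total = 0.06598 K/W
Q = ΔT/R_total = 73/0.06598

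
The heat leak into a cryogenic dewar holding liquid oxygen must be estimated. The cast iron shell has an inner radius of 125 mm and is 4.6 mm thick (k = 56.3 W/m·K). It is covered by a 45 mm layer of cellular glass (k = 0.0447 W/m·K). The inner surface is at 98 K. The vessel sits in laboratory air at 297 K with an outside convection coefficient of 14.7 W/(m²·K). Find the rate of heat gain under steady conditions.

Each spherical layer contributes R = (1/r_i − 1/r_o)/(4πk):
R_cast iron shell = (1/0.125 − 1/0.1296)/(4π×56.3) = 4.014×10^-4 K/W
R_cellular glass = (1/0.1296 − 1/0.1746)/(4π×0.0447) = 3.54 K/W
R_outer film = 1/(h·4πr_o²) = 1/(14.7×4π×0.1746²) = 0.1776 K/W
R_total = 3.718 K/W
Q = ΔT/R_total = 199/3.718

Q ≈ 53.5 W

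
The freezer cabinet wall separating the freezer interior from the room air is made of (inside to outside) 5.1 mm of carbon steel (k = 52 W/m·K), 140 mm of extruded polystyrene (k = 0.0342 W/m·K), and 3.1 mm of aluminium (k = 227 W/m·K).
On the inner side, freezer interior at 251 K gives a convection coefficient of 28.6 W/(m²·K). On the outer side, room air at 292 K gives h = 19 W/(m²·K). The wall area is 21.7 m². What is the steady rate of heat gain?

Thermal resistances in series:
R_inner film = 1/(h_i·A) = 1/(28.6×21.7) = 0.001611 K/W
R_carbon steel = L/(kA) = 0.0051/(52×21.7) = 4.52×10^-6 K/W
R_extruded polystyrene = L/(kA) = 0.14/(0.0342×21.7) = 0.1886 K/W
R_aluminium = L/(kA) = 0.0031/(227×21.7) = 6.293×10^-7 K/W
R_outer film = 1/(h_o·A) = 1/(19×21.7) = 0.002425 K/W
R_total = 0.1927 K/W
Q = ΔT / R_total = 41 / 0.1927

Q ≈ 213 W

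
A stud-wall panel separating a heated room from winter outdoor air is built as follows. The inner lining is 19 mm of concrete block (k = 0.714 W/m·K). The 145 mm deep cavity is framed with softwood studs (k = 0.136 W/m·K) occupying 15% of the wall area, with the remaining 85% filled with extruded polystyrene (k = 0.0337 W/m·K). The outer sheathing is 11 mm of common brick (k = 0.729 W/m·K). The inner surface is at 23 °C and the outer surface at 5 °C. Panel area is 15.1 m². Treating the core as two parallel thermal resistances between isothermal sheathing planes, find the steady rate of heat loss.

Q ≈ 90.7 W

Sheathing layers in series; stud and cavity paths in parallel between them.
R_inner = 0.019/(0.714×15.1) = 0.001762 K/W
R_stud  = 0.145/(0.136×0.15×15.1) = 0.4707 K/W
R_cav   = 0.145/(0.0337×0.85×15.1) = 0.3352 K/W
1/R_core = 1/R_stud + 1/R_cav → R_core = 0.1958 K/W
R_outer = 0.011/(0.729×15.1) = 9.993×10^-4 K/W
R_total = 0.1986 K/W
Q = ΔT/R_total = 18/0.1986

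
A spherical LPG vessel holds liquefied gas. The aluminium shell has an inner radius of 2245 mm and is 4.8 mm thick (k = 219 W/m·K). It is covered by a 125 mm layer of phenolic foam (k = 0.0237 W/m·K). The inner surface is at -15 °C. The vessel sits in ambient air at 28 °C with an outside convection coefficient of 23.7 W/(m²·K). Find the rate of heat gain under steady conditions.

Q ≈ 543 W

Spherical conduction: R = (1/r_in − 1/r_out)/(4πk) per layer; series-sum.
R_aluminium shell = (1/2.245 − 1/2.2498)/(4π×219) = 3.453×10^-7 K/W
R_phenolic foam = (1/2.2498 − 1/2.3748)/(4π×0.0237) = 0.07856 K/W
R_outer film = 1/(h·4πr_o²) = 1/(23.7×4π×2.3748²) = 5.954×10^-4 K/W
R_total = 0.07915 K/W
Q = ΔT/R_total = 43/0.07915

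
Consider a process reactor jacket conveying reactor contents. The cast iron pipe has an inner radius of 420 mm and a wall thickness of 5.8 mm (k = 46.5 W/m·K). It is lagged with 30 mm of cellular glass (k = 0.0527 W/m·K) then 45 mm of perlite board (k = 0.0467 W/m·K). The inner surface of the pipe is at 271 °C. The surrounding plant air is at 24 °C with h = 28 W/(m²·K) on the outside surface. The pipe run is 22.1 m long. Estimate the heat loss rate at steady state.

Q ≈ 10100 W

Treating each annulus and film as a series resistance:
R_cast iron pipe wall = ln(425.8/420)/(2π×46.5×22.1) = 2.124×10^-6 K/W
R_cellular glass = ln(455.8/425.8)/(2π×0.0527×22.1) = 0.009304 K/W
R_perlite board = ln(500.8/455.8)/(2π×0.0467×22.1) = 0.01452 K/W
R_outer film = 1/(h_o·2πr_oL) = 1/(28×2π×0.5008×22.1) = 5.136×10^-4 K/W
R_total = 0.02434 K/W
Q = ΔT/R_total = 247/0.02434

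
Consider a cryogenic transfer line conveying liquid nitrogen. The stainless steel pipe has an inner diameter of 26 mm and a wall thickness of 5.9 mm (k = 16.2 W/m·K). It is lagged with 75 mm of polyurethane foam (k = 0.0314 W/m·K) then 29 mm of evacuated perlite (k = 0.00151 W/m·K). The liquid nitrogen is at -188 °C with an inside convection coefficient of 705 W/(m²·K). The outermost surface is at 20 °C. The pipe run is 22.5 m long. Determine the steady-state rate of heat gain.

Q ≈ 128 W

Cylindrical conduction, so R = ln(r₂/r₁)/(2πkL) per layer, in series:
R_inner film = 1/(h_i·2πr₁L) = 1/(705×2π×0.013×22.5) = 7.718×10^-4 K/W
R_stainless steel pipe wall = ln(18.9/13)/(2π×16.2×22.5) = 1.634×10^-4 K/W
R_polyurethane foam = ln(93.9/18.9)/(2π×0.0314×22.5) = 0.3611 K/W
R_evacuated perlite = ln(122.9/93.9)/(2π×0.00151×22.5) = 1.261 K/W
R_total = 1.623 K/W
Q = ΔT/R_total = 208/1.623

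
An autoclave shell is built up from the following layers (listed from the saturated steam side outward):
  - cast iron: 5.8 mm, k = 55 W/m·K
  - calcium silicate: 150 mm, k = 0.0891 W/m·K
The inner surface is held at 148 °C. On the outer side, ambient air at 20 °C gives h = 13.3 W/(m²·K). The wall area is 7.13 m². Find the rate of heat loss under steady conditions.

Series thermal resistances:
R_cast iron = L/(kA) = 0.0058/(55×7.13) = 1.479×10^-5 K/W
R_calcium silicate = L/(kA) = 0.15/(0.0891×7.13) = 0.2361 K/W
R_outer film = 1/(h_o·A) = 1/(13.3×7.13) = 0.01055 K/W
R_total = 0.2467 K/W
Q = ΔT / R_total = 128 / 0.2467

Q ≈ 519 W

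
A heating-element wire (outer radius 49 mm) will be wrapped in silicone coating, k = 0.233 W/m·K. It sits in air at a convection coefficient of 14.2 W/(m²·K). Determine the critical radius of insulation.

r_cr ≈ 16.4 mm

For a cylinder r_cr = k/h = 0.233/14.2
r_cr = 16.4 mm; since the bare radius (49 mm) is above r_cr, any added insulation will reduce heat loss.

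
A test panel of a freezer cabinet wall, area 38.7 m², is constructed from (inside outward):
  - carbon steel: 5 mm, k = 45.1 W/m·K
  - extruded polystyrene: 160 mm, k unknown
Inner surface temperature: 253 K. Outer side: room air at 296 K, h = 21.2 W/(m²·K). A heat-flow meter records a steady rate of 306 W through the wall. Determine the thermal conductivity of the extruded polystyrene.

k ≈ 0.0297 W/(m·K)

Thermal resistances in series:
R_carbon steel = L/(kA) = 0.005/(45.1×38.7) = 2.865×10^-6 K/W
R_outer film = 1/(h_o·A) = 1/(21.2×38.7) = 0.001219 K/W
Sum of known resistances R_other = 0.001222 K/W
Total R = ΔT/Q = 43/306 = 0.1405 K/W
R_extruded polystyrene = R_total − R_other = 0.1393 K/W
k = L/(R·A) = 0.16/(0.1393×38.7)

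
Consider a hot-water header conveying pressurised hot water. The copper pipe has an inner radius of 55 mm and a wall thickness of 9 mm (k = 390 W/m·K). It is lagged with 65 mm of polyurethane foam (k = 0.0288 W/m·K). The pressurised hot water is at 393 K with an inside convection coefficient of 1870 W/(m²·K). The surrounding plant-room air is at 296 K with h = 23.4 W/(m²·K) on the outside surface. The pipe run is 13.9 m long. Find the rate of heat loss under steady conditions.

Q ≈ 343 W

Cylindrical conduction, so R = ln(r₂/r₁)/(2πkL) per layer, in series:
R_inner film = 1/(h_i·2πr₁L) = 1/(1870×2π×0.055×13.9) = 1.113×10^-4 K/W
R_copper pipe wall = ln(64/55)/(2π×390×13.9) = 4.449×10^-6 K/W
R_polyurethane foam = ln(129/64)/(2π×0.0288×13.9) = 0.2787 K/W
R_outer film = 1/(h_o·2πr_oL) = 1/(23.4×2π×0.129×13.9) = 0.003793 K/W
R_total = 0.2826 K/W
Q = ΔT/R_total = 97/0.2826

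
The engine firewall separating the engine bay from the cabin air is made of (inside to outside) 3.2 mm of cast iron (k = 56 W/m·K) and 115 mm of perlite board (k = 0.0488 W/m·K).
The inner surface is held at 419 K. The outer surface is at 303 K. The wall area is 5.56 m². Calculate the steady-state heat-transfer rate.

Q ≈ 274 W

Series thermal resistances:
R_cast iron = L/(kA) = 0.0032/(56×5.56) = 1.028×10^-5 K/W
R_perlite board = L/(kA) = 0.115/(0.0488×5.56) = 0.4238 K/W
R_total = 0.4239 K/W
Q = ΔT / R_total = 116 / 0.4239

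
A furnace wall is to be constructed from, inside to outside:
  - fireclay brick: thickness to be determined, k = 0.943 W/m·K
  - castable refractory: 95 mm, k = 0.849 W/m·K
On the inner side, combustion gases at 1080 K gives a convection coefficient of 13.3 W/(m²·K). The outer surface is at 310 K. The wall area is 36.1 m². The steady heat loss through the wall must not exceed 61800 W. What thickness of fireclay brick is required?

L ≈ 248 mm

Series thermal resistances:
R_inner film = 1/(h_i·A) = 1/(13.3×36.1) = 0.002083 K/W
R_castable refractory = L/(kA) = 0.095/(0.849×36.1) = 0.0031 K/W
Sum of the known resistances R_other = 0.005182 K/W
Required total resistance R_tot = ΔT/Q_allow = 770/61800 = 0.01246 K/W
R_fireclay brick = R_tot − R_other = 0.007277 K/W
L = R·k·A = 0.007277×0.943×36.1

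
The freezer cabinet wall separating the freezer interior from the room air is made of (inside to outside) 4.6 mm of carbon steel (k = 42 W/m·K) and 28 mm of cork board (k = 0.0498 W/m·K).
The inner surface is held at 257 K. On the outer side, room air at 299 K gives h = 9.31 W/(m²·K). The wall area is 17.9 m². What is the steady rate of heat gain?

Q ≈ 1120 W

Model the wall as resistances in series:
R_carbon steel = L/(kA) = 0.0046/(42×17.9) = 6.119×10^-6 K/W
R_cork board = L/(kA) = 0.028/(0.0498×17.9) = 0.03141 K/W
R_outer film = 1/(h_o·A) = 1/(9.31×17.9) = 0.006001 K/W
R_total = 0.03742 K/W
Q = ΔT / R_total = 42 / 0.03742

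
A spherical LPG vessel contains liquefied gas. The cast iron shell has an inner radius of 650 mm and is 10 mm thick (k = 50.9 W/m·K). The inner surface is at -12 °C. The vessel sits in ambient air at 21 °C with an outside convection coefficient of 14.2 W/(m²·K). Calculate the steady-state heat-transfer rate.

Each spherical layer contributes R = (1/r_i − 1/r_o)/(4πk):
R_cast iron shell = (1/0.65 − 1/0.66)/(4π×50.9) = 3.644×10^-5 K/W
R_outer film = 1/(h·4πr_o²) = 1/(14.2×4π×0.66²) = 0.01287 K/W
R_total = 0.0129 K/W
Q = ΔT/R_total = 33/0.0129

Q ≈ 2560 W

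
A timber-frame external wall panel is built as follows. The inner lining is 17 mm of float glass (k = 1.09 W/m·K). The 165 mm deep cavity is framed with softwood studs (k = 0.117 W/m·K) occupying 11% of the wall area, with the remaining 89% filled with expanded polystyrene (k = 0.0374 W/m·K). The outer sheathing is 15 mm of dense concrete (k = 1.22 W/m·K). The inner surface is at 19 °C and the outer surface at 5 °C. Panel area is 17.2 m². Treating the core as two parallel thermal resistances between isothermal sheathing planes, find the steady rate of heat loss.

Q ≈ 66.8 W

Sheathing layers in series; stud and cavity paths in parallel between them.
R_inner = 0.017/(1.09×17.2) = 9.068×10^-4 K/W
R_stud  = 0.165/(0.117×0.11×17.2) = 0.7454 K/W
R_cav   = 0.165/(0.0374×0.89×17.2) = 0.2882 K/W
1/R_core = 1/R_stud + 1/R_cav → R_core = 0.2078 K/W
R_outer = 0.015/(1.22×17.2) = 7.148×10^-4 K/W
R_total = 0.2095 K/W
Q = ΔT/R_total = 14/0.2095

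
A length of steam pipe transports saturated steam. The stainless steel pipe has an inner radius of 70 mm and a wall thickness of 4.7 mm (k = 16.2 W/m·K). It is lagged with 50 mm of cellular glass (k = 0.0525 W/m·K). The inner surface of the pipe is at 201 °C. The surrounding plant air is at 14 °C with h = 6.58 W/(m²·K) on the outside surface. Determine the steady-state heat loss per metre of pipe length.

Radial resistances (cylindrical: R_cond = ln(r_o/r_i)/(2πkL), R_conv = 1/(h·2πrL)):
R_stainless steel pipe wall = ln(74.7/70)/(2π×16.2×1) = 6.384×10^-4 K/W
R_cellular glass = ln(124.7/74.7)/(2π×0.0525×1) = 1.553 K/W
R_outer film = 1/(h_o·2πr_oL) = 1/(6.58×2π×0.1247×1) = 0.194 K/W
R_total = 1.748 K/W
Q = ΔT/R_total = 187/1.748

q′ ≈ 107 W/m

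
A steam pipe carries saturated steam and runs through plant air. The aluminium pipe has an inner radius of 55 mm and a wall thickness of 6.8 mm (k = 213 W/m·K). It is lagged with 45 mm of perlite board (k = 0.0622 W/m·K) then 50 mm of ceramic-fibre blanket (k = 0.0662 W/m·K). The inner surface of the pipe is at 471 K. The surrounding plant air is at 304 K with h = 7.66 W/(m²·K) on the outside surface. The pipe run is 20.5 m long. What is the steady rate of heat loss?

Cylindrical conduction, so R = ln(r₂/r₁)/(2πkL) per layer, in series:
R_aluminium pipe wall = ln(61.8/55)/(2π×213×20.5) = 4.249×10^-6 K/W
R_perlite board = ln(106.8/61.8)/(2π×0.0622×20.5) = 0.06828 K/W
R_ceramic-fibre blanket = ln(156.8/106.8)/(2π×0.0662×20.5) = 0.04504 K/W
R_outer film = 1/(h_o·2πr_oL) = 1/(7.66×2π×0.1568×20.5) = 0.006464 K/W
R_total = 0.1198 K/W
Q = ΔT/R_total = 167/0.1198

Q ≈ 1390 W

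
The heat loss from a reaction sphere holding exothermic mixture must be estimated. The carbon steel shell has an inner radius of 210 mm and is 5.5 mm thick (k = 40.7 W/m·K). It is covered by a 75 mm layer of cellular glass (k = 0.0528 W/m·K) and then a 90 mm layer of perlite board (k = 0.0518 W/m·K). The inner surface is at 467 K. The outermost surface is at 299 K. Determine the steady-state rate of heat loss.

Q ≈ 55 W

Spherical conduction: R = (1/r_in − 1/r_out)/(4πk) per layer; series-sum.
R_carbon steel shell = (1/0.21 − 1/0.2155)/(4π×40.7) = 2.376×10^-4 K/W
R_cellular glass = (1/0.2155 − 1/0.2905)/(4π×0.0528) = 1.806 K/W
R_perlite board = (1/0.2905 − 1/0.3805)/(4π×0.0518) = 1.251 K/W
R_total = 3.057 K/W
Q = ΔT/R_total = 168/3.057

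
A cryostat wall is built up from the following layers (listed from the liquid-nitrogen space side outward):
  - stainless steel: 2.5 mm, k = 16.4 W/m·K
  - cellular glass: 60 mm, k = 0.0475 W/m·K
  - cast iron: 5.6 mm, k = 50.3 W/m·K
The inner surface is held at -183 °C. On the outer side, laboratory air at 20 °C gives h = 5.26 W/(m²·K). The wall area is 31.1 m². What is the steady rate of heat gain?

Q ≈ 4340 W

Model the wall as resistances in series:
R_stainless steel = L/(kA) = 0.0025/(16.4×31.1) = 4.902×10^-6 K/W
R_cellular glass = L/(kA) = 0.06/(0.0475×31.1) = 0.04062 K/W
R_cast iron = L/(kA) = 0.0056/(50.3×31.1) = 3.58×10^-6 K/W
R_outer film = 1/(h_o·A) = 1/(5.26×31.1) = 0.006113 K/W
R_total = 0.04674 K/W
Q = ΔT / R_total = 203 / 0.04674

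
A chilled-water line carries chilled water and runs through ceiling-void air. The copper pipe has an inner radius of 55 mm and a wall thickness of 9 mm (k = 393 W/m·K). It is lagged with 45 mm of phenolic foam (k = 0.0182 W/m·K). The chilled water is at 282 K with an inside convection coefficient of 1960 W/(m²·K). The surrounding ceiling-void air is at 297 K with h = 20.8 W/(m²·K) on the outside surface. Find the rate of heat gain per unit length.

q′ ≈ 3.17 W/m

Cylindrical conduction, so R = ln(r₂/r₁)/(2πkL) per layer, in series:
R_inner film = 1/(h_i·2πr₁L) = 1/(1960×2π×0.055×1) = 0.001476 K/W
R_copper pipe wall = ln(64/55)/(2π×393×1) = 6.137×10^-5 K/W
R_phenolic foam = ln(109/64)/(2π×0.0182×1) = 4.656 K/W
R_outer film = 1/(h_o·2πr_oL) = 1/(20.8×2π×0.109×1) = 0.0702 K/W
R_total = 4.728 K/W
Q = ΔT/R_total = 15/4.728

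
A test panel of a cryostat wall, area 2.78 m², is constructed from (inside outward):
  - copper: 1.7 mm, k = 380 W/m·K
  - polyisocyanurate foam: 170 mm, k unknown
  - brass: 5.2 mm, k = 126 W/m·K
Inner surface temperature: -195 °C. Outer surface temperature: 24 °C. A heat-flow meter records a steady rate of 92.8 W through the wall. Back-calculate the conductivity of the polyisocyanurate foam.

Treating each layer as a thermal resistance in series:
R_copper = L/(kA) = 0.0017/(380×2.78) = 1.609×10^-6 K/W
R_brass = L/(kA) = 0.0052/(126×2.78) = 1.485×10^-5 K/W
Sum of known resistances R_other = 1.645×10^-5 K/W
Total R = ΔT/Q = 219/92.8 = 2.36 K/W
R_polyisocyanurate foam = R_total − R_other = 2.36 K/W
k = L/(R·A) = 0.17/(2.36×2.78)

k ≈ 0.0259 W/(m·K)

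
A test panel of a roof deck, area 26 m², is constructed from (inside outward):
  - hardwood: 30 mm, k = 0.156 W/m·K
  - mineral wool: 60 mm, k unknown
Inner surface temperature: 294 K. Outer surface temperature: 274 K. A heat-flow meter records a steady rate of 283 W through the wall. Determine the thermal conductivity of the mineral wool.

Series thermal resistances:
R_hardwood = L/(kA) = 0.03/(0.156×26) = 0.007396 K/W
Sum of known resistances R_other = 0.007396 K/W
Total R = ΔT/Q = 20/283 = 0.07067 K/W
R_mineral wool = R_total − R_other = 0.06327 K/W
k = L/(R·A) = 0.06/(0.06327×26)

k ≈ 0.0365 W/(m·K)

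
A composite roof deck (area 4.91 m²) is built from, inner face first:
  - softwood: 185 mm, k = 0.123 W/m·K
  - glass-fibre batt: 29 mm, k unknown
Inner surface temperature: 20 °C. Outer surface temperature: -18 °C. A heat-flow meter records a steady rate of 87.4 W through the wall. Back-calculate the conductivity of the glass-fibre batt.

Series thermal resistances:
R_softwood = L/(kA) = 0.185/(0.123×4.91) = 0.3063 K/W
Sum of known resistances R_other = 0.3063 K/W
Total R = ΔT/Q = 38/87.4 = 0.4348 K/W
R_glass-fibre batt = R_total − R_other = 0.1285 K/W
k = L/(R·A) = 0.029/(0.1285×4.91)

k ≈ 0.046 W/(m·K)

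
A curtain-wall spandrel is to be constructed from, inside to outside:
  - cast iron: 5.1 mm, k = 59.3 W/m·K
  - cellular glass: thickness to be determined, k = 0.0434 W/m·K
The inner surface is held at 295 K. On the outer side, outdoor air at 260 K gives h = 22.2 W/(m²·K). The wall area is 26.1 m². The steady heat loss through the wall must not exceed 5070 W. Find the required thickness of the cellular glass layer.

Series thermal resistances:
R_cast iron = L/(kA) = 0.0051/(59.3×26.1) = 3.295×10^-6 K/W
R_outer film = 1/(h_o·A) = 1/(22.2×26.1) = 0.001726 K/W
Sum of the known resistances R_other = 0.001729 K/W
Required total resistance R_tot = ΔT/Q_allow = 35/5070 = 0.006903 K/W
R_cellular glass = R_tot − R_other = 0.005174 K/W
L = R·k·A = 0.005174×0.0434×26.1

L ≈ 5.86 mm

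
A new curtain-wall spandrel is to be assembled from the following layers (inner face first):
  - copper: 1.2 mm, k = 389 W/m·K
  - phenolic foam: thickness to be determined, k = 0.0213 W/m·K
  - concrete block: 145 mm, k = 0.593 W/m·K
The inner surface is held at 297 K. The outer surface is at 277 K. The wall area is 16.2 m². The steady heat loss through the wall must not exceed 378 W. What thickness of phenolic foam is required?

Thermal resistances in series:
R_copper = L/(kA) = 0.0012/(389×16.2) = 1.904×10^-7 K/W
R_concrete block = L/(kA) = 0.145/(0.593×16.2) = 0.01509 K/W
Sum of the known resistances R_other = 0.01509 K/W
Required total resistance R_tot = ΔT/Q_allow = 20/378 = 0.05291 K/W
R_phenolic foam = R_tot − R_other = 0.03782 K/W
L = R·k·A = 0.03782×0.0213×16.2

L ≈ 13 mm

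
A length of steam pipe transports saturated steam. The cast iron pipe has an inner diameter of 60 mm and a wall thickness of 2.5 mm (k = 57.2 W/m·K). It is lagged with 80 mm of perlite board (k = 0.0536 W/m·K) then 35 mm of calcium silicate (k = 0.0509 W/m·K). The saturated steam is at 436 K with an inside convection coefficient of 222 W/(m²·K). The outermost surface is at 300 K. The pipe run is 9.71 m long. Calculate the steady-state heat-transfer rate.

Q ≈ 290 W

Treating each annulus and film as a series resistance:
R_inner film = 1/(h_i·2πr₁L) = 1/(222×2π×0.03×9.71) = 0.002461 K/W
R_cast iron pipe wall = ln(32.5/30)/(2π×57.2×9.71) = 2.294×10^-5 K/W
R_perlite board = ln(112.5/32.5)/(2π×0.0536×9.71) = 0.3797 K/W
R_calcium silicate = ln(147.5/112.5)/(2π×0.0509×9.71) = 0.08723 K/W
R_total = 0.4694 K/W
Q = ΔT/R_total = 136/0.4694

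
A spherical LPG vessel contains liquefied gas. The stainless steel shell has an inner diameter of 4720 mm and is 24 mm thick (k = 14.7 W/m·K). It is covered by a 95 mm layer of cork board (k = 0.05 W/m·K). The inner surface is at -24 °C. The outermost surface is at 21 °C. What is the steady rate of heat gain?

Each spherical layer contributes R = (1/r_i − 1/r_o)/(4πk):
R_stainless steel shell = (1/2.36 − 1/2.384)/(4π×14.7) = 2.309×10^-5 K/W
R_cork board = (1/2.384 − 1/2.479)/(4π×0.05) = 0.02558 K/W
R_total = 0.02561 K/W
Q = ΔT/R_total = 45/0.02561

Q ≈ 1760 W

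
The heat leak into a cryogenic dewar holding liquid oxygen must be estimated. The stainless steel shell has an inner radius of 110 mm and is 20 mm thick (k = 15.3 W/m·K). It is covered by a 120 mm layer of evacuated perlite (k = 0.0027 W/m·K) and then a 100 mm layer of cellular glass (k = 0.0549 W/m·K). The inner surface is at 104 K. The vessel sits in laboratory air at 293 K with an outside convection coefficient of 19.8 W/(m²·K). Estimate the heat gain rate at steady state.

For a spherical shell R = (1/r₁ − 1/r₂)/(4πk); film R = 1/(h·4πr²). In series:
R_stainless steel shell = (1/0.11 − 1/0.13)/(4π×15.3) = 0.007274 K/W
R_evacuated perlite = (1/0.13 − 1/0.25)/(4π×0.0027) = 108.8 K/W
R_cellular glass = (1/0.25 − 1/0.35)/(4π×0.0549) = 1.657 K/W
R_outer film = 1/(h·4πr_o²) = 1/(19.8×4π×0.35²) = 0.03281 K/W
R_total = 110.5 K/W
Q = ΔT/R_total = 189/110.5

Q ≈ 1.71 W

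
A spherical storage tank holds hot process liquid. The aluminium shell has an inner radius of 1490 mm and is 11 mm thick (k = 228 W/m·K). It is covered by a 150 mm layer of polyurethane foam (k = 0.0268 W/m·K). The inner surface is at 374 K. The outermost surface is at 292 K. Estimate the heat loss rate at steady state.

Q ≈ 456 W

Radial (spherical) resistances in series:
R_aluminium shell = (1/1.49 − 1/1.501)/(4π×228) = 1.717×10^-6 K/W
R_polyurethane foam = (1/1.501 − 1/1.651)/(4π×0.0268) = 0.1797 K/W
R_total = 0.1797 K/W
Q = ΔT/R_total = 82/0.1797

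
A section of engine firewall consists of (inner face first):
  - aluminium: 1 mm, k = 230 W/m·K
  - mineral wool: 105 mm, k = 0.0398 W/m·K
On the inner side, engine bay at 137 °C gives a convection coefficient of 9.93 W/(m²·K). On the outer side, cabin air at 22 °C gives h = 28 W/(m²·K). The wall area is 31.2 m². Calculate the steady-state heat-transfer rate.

Series thermal resistances:
R_inner film = 1/(h_i·A) = 1/(9.93×31.2) = 0.003228 K/W
R_aluminium = L/(kA) = 0.001/(230×31.2) = 1.394×10^-7 K/W
R_mineral wool = L/(kA) = 0.105/(0.0398×31.2) = 0.08456 K/W
R_outer film = 1/(h_o·A) = 1/(28×31.2) = 0.001145 K/W
R_total = 0.08893 K/W
Q = ΔT / R_total = 115 / 0.08893

Q ≈ 1290 W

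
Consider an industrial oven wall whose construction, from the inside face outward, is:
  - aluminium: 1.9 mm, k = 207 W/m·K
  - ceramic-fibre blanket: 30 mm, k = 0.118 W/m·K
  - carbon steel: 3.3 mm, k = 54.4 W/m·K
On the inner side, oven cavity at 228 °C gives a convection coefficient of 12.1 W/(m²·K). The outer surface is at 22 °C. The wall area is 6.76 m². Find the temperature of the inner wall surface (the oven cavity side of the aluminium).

T ≈ 177 °C

Model the wall as resistances in series:
R_inner film = 1/(h_i·A) = 1/(12.1×6.76) = 0.01223 K/W
R_aluminium = L/(kA) = 0.0019/(207×6.76) = 1.358×10^-6 K/W
R_ceramic-fibre blanket = L/(kA) = 0.03/(0.118×6.76) = 0.03761 K/W
R_carbon steel = L/(kA) = 0.0033/(54.4×6.76) = 8.974×10^-6 K/W
R_total = 0.04984 K/W;  Q = ΔT/R_total = 206/0.04984 = 4133 W
T_interface = T_inner − Q·ΣR(inner→interface) = 228 − 4130×0.01223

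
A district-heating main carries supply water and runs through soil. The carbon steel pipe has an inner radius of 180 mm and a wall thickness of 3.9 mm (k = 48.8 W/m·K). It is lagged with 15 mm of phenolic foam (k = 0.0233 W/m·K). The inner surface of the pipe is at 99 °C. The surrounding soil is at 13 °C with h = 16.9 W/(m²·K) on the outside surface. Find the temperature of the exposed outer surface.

Radial resistances (cylindrical: R_cond = ln(r_o/r_i)/(2πkL), R_conv = 1/(h·2πrL)):
R_carbon steel pipe wall = ln(183.9/180)/(2π×48.8×1) = 6.991×10^-5 K/W
R_phenolic foam = ln(198.9/183.9)/(2π×0.0233×1) = 0.5356 K/W
R_outer film = 1/(h_o·2πr_oL) = 1/(16.9×2π×0.1989×1) = 0.04735 K/W
R_total = 0.583 K/W
Q = ΔT/R_total = 86/0.583
Q = 148 W/m
T_interface = T_inner − Q·ΣR(inner→interface) = 99 − 148×0.5357

T ≈ 20 °C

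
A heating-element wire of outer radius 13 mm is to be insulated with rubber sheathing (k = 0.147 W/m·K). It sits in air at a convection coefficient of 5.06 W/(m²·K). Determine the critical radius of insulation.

r_cr ≈ 29.1 mm

For a cylinder r_cr = k/h = 0.147/5.06
r_cr = 29.1 mm; since the bare radius (13 mm) is below r_cr, adding a thin layer of insulation will *increase* heat loss.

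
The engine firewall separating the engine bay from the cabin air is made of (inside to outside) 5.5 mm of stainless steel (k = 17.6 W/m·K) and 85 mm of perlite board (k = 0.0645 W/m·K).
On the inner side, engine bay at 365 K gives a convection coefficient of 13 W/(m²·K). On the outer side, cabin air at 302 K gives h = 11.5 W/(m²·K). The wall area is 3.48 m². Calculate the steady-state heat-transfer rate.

Q ≈ 148 W

Series thermal resistances:
R_inner film = 1/(h_i·A) = 1/(13×3.48) = 0.0221 K/W
R_stainless steel = L/(kA) = 0.0055/(17.6×3.48) = 8.98×10^-5 K/W
R_perlite board = L/(kA) = 0.085/(0.0645×3.48) = 0.3787 K/W
R_outer film = 1/(h_o·A) = 1/(11.5×3.48) = 0.02499 K/W
R_total = 0.4259 K/W
Q = ΔT / R_total = 63 / 0.4259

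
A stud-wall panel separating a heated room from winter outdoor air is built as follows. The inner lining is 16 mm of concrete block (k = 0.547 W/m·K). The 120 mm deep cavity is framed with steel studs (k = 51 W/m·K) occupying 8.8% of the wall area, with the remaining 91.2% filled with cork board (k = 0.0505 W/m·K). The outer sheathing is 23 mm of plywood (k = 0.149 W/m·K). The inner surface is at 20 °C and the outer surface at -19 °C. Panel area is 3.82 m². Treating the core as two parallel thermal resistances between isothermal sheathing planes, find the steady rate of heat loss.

Q ≈ 709 W

Sheathing layers in series; stud and cavity paths in parallel between them.
R_inner = 0.016/(0.547×3.82) = 0.007657 K/W
R_stud  = 0.12/(51×0.088×3.82) = 0.006999 K/W
R_cav   = 0.12/(0.0505×0.912×3.82) = 0.6821 K/W
1/R_core = 1/R_stud + 1/R_cav → R_core = 0.006928 K/W
R_outer = 0.023/(0.149×3.82) = 0.04041 K/W
R_total = 0.05499 K/W
Q = ΔT/R_total = 39/0.05499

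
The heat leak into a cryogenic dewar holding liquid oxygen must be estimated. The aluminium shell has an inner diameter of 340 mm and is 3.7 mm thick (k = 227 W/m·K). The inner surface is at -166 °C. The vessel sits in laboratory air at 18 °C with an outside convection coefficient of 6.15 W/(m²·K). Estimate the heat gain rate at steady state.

Spherical conduction: R = (1/r_in − 1/r_out)/(4πk) per layer; series-sum.
R_aluminium shell = (1/0.17 − 1/0.1737)/(4π×227) = 4.393×10^-5 K/W
R_outer film = 1/(h·4πr_o²) = 1/(6.15×4π×0.1737²) = 0.4289 K/W
R_total = 0.4289 K/W
Q = ΔT/R_total = 184/0.4289

Q ≈ 429 W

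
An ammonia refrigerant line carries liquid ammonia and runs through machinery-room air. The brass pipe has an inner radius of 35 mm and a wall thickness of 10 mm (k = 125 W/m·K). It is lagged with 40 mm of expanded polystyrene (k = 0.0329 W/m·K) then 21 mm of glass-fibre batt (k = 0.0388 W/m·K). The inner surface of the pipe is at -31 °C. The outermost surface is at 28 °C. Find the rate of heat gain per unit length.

q′ ≈ 14.8 W/m

Cylindrical conduction, so R = ln(r₂/r₁)/(2πkL) per layer, in series:
R_brass pipe wall = ln(45/35)/(2π×125×1) = 3.2×10^-4 K/W
R_expanded polystyrene = ln(85/45)/(2π×0.0329×1) = 3.077 K/W
R_glass-fibre batt = ln(106/85)/(2π×0.0388×1) = 0.9057 K/W
R_total = 3.983 K/W
Q = ΔT/R_total = 59/3.983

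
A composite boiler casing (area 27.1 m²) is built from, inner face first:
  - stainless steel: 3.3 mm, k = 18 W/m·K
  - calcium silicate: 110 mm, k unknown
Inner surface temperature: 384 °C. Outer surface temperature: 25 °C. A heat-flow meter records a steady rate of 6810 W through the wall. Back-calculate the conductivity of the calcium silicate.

Using the resistance-network approach (series):
R_stainless steel = L/(kA) = 0.0033/(18×27.1) = 6.765×10^-6 K/W
Sum of known resistances R_other = 6.765×10^-6 K/W
Total R = ΔT/Q = 359/6810 = 0.05272 K/W
R_calcium silicate = R_total − R_other = 0.05271 K/W
k = L/(R·A) = 0.11/(0.05271×27.1)

k ≈ 0.077 W/(m·K)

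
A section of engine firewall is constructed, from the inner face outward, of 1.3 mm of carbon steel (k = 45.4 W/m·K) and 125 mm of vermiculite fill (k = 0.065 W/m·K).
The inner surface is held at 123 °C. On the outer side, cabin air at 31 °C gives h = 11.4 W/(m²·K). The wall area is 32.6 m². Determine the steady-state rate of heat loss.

Q ≈ 1490 W

Treating each layer as a thermal resistance in series:
R_carbon steel = L/(kA) = 0.0013/(45.4×32.6) = 8.784×10^-7 K/W
R_vermiculite fill = L/(kA) = 0.125/(0.065×32.6) = 0.05899 K/W
R_outer film = 1/(h_o·A) = 1/(11.4×32.6) = 0.002691 K/W
R_total = 0.06168 K/W
Q = ΔT / R_total = 92 / 0.06168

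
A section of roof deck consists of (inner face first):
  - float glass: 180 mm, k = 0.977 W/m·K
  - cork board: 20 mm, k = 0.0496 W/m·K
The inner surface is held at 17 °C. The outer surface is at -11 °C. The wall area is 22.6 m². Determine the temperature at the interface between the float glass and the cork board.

T ≈ 8.22 °C

Model the wall as resistances in series:
R_float glass = L/(kA) = 0.18/(0.977×22.6) = 0.008152 K/W
R_cork board = L/(kA) = 0.02/(0.0496×22.6) = 0.01784 K/W
R_total = 0.02599 K/W;  Q = ΔT/R_total = 28/0.02599 = 1077 W
T_interface = T_inner − Q·ΣR(inner→interface) = 17 − 1080×0.008152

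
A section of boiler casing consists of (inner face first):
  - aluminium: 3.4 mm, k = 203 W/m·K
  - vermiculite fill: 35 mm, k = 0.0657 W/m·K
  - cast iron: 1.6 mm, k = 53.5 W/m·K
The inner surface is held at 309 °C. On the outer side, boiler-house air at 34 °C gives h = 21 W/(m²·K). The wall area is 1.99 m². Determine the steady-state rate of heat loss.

Using the resistance-network approach (series):
R_aluminium = L/(kA) = 0.0034/(203×1.99) = 8.416×10^-6 K/W
R_vermiculite fill = L/(kA) = 0.035/(0.0657×1.99) = 0.2677 K/W
R_cast iron = L/(kA) = 0.0016/(53.5×1.99) = 1.503×10^-5 K/W
R_outer film = 1/(h_o·A) = 1/(21×1.99) = 0.02393 K/W
R_total = 0.2917 K/W
Q = ΔT / R_total = 275 / 0.2917

Q ≈ 943 W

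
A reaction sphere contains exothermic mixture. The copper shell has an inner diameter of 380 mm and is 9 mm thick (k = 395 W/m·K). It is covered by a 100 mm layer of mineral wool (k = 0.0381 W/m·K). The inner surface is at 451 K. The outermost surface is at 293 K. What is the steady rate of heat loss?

Radial (spherical) resistances in series:
R_copper shell = (1/0.19 − 1/0.199)/(4π×395) = 4.795×10^-5 K/W
R_mineral wool = (1/0.199 − 1/0.299)/(4π×0.0381) = 3.51 K/W
R_total = 3.51 K/W
Q = ΔT/R_total = 158/3.51

Q ≈ 45 W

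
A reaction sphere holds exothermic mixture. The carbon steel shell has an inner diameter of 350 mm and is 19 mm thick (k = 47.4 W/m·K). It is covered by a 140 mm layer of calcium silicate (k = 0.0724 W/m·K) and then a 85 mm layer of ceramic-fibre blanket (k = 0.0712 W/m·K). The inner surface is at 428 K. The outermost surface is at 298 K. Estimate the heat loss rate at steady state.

For a spherical shell R = (1/r₁ − 1/r₂)/(4πk); film R = 1/(h·4πr²). In series:
R_carbon steel shell = (1/0.175 − 1/0.194)/(4π×47.4) = 9.396×10^-4 K/W
R_calcium silicate = (1/0.194 − 1/0.334)/(4π×0.0724) = 2.375 K/W
R_ceramic-fibre blanket = (1/0.334 − 1/0.419)/(4π×0.0712) = 0.6788 K/W
R_total = 3.055 K/W
Q = ΔT/R_total = 130/3.055

Q ≈ 42.6 W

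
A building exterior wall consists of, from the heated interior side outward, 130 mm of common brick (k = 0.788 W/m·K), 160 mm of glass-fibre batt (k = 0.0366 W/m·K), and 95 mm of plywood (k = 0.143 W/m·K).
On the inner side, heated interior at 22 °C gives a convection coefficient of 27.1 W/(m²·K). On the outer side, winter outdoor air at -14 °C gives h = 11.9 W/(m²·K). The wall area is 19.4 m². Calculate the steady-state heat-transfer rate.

Using the resistance-network approach (series):
R_inner film = 1/(h_i·A) = 1/(27.1×19.4) = 0.001902 K/W
R_common brick = L/(kA) = 0.13/(0.788×19.4) = 0.008504 K/W
R_glass-fibre batt = L/(kA) = 0.16/(0.0366×19.4) = 0.2253 K/W
R_plywood = L/(kA) = 0.095/(0.143×19.4) = 0.03424 K/W
R_outer film = 1/(h_o·A) = 1/(11.9×19.4) = 0.004332 K/W
R_total = 0.2743 K/W
Q = ΔT / R_total = 36 / 0.2743

Q ≈ 131 W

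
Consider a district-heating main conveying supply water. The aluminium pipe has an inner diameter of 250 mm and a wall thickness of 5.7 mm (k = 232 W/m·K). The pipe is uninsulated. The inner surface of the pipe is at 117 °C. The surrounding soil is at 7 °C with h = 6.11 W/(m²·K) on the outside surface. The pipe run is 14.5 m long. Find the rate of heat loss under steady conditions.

For a radial system each layer contributes R = ln(r_out/r_in)/(2πkL); films add R = 1/(hA).
R_aluminium pipe wall = ln(130.7/125)/(2π×232×14.5) = 2.11×10^-6 K/W
R_outer film = 1/(h_o·2πr_oL) = 1/(6.11×2π×0.1307×14.5) = 0.01374 K/W
R_total = 0.01375 K/W
Q = ΔT/R_total = 110/0.01375

Q ≈ 8000 W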